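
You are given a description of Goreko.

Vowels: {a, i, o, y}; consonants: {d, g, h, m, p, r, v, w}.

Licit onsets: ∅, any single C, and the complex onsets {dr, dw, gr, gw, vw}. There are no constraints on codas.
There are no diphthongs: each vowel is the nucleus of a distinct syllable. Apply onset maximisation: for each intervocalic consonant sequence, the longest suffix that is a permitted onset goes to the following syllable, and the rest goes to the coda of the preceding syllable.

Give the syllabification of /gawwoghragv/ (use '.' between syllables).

gaw.wogh.ragv

The vowels are a, o, a — 3 nuclei, so 3 syllables.
V1 /a/ – V2 /o/: /ww/ splits as /w/ + /w/ (/w/ is the longest suffix that is a licit onset).
V2 /o/ – V3 /a/: /ghr/ — longest licit onset from the right is /r/, leaving /gh/ as coda.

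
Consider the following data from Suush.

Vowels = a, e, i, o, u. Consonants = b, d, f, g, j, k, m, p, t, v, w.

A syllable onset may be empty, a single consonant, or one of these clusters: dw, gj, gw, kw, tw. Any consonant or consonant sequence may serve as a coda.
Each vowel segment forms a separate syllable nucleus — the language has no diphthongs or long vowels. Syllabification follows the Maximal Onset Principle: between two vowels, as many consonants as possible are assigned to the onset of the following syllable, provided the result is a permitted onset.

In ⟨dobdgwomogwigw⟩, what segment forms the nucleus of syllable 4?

The vowels are o, o, o, i — 4 nuclei, so 4 syllables.
The fourth nucleus (vowel 4 from the left) is /i/.

i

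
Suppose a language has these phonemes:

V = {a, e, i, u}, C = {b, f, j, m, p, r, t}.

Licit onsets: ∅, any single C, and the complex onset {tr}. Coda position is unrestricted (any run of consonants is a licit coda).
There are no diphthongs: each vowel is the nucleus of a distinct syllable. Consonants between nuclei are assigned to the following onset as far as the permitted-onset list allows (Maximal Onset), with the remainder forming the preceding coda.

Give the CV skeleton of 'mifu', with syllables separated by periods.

CV.CV

The vowels are i, u — 2 nuclei, so 2 syllables.
V1 /i/ – V2 /u/: just /f/ — single C goes to the following onset.
Syllabification: mi.fu.
Mapping each syllable to C/V: /mi/ → CV, /fu/ → CV.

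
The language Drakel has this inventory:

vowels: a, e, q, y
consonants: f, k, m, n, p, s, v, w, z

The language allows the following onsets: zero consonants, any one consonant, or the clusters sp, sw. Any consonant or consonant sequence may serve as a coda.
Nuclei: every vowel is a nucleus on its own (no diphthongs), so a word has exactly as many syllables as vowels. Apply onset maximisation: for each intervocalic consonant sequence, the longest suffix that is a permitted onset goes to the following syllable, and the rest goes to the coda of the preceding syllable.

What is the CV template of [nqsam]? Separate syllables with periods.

CV.CVC

Nuclei (vowels): q, a → 2 syllables.
Between /q/ (V1) and /a/ (V2): just /s/ — single C goes to the following onset.
Putting it together: nq.sam.
Mapping each syllable to C/V: /nq/ → CV, /sam/ → CVC.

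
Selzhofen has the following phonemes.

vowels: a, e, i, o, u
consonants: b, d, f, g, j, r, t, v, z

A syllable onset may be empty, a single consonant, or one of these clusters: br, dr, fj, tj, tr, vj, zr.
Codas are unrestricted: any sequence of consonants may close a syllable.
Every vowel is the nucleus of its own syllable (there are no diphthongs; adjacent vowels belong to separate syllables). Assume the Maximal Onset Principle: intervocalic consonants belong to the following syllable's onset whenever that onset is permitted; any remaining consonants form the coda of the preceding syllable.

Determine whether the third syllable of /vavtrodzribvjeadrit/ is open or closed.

Nuclei (vowels): a, o, i, e, a, i → 6 syllables.
Between /a/ (V1) and /o/ (V2): /vtr/ splits as /v/ + /tr/ (/tr/ is the longest suffix that is a licit onset).
Between /o/ (V2) and /i/ (V3): cluster /dzr/ — the longest permitted-onset suffix is /zr/; onset = /zr/, preceding coda = /d/.
Between /i/ (V3) and /e/ (V4): /bvj/ — longest licit onset from the right is /vj/, leaving /b/ as coda.
Between /e/ (V4) and /a/ (V5): nothing intervenes; syllable break is V.V.
Between /a/ (V5) and /i/ (V6): /dr/ is a licit onset in full, so it all attaches to the next syllable.
Syllabification: vav.trod.zrib.vje.a.drit.
Syllable 3 is /zrib/ with coda /b/, so it is closed.

closed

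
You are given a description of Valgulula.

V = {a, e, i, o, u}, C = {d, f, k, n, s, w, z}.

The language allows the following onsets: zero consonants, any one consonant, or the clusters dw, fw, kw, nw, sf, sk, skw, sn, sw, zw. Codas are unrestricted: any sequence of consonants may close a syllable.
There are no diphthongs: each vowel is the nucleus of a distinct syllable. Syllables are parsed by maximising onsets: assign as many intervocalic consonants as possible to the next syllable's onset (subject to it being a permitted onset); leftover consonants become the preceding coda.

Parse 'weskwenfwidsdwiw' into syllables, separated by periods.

Vowels present: e, e, i, i; each is a nucleus, giving 4 syllables.
σ1/σ2 boundary: /skw/ — entire cluster is a permitted onset → onset /skw/, coda ∅.
σ2/σ3 boundary: /nfw/; trying suffixes from longest down, /fw/ is the first permitted one, so coda /n/ | onset /fw/.
σ3/σ4 boundary: /dsdw/ — longest licit onset from the right is /dw/, leaving /ds/ as coda.

we.skwen.fwids.dwiw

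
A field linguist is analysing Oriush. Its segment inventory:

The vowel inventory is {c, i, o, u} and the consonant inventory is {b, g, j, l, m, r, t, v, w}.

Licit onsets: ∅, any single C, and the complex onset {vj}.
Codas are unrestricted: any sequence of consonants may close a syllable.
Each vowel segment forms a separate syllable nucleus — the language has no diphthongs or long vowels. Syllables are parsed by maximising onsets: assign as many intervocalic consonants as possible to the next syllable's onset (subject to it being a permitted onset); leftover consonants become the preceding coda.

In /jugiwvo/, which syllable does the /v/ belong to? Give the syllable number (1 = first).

3

The vowels are u, i, o — 3 nuclei, so 3 syllables.
/u…i/ gap (V1→V2): /g/ → onset of the next syllable (single consonants are always licit onsets).
/i…o/ gap (V2→V3): /wv/ — longest licit onset from the right is /v/, leaving /w/ as coda.
Syllabification: ju.giw.vo.
The /v/ is in the onset of syllable 3 (/vo/).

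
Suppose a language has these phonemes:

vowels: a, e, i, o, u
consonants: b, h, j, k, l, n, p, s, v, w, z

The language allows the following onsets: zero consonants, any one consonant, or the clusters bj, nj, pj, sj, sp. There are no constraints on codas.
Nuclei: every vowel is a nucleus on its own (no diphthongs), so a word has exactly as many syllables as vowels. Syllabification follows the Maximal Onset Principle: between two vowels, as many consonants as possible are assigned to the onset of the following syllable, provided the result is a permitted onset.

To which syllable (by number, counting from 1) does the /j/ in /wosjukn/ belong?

2

Nuclei (vowels): o, u → 2 syllables.
σ1/σ2 boundary: cluster /sj/ — /sj/ is itself a permitted onset, so the whole cluster goes right; preceding coda = ∅.
Putting it together: wo.sjukn.
The /j/ is in the onset of syllable 2 (/sjukn/).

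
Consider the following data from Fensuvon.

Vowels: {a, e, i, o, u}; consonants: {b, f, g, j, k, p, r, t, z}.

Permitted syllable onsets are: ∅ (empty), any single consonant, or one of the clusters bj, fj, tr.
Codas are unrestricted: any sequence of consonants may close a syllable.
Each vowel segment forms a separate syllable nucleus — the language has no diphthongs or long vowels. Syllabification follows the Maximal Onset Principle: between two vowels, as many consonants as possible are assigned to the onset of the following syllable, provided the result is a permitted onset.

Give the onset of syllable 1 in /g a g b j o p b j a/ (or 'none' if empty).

Nuclei (vowels): a, o, a → 3 syllables.
Between /a/ (V1) and /o/ (V2): cluster /gbj/ — the longest permitted-onset suffix is /bj/; onset = /bj/, preceding coda = /g/.
Between /o/ (V2) and /a/ (V3): /pbj/ splits as /p/ + /bj/ (/bj/ is the longest suffix that is a licit onset).
Result: gag.bjop.bja.
Syllable 1 is /gag/: onset /g/, nucleus /a/, coda /g/.

g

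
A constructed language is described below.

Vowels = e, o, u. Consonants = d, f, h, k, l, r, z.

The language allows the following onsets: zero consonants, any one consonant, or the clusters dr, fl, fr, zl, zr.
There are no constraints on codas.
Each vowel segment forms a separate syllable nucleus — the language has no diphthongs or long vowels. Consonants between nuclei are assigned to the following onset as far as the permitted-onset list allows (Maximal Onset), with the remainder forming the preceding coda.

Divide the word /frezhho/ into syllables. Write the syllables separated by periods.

frezh.ho

Nuclei (vowels): e, o → 2 syllables.
σ1/σ2 boundary: cluster /zhh/ — the longest permitted-onset suffix is /h/; onset = /h/, preceding coda = /zh/.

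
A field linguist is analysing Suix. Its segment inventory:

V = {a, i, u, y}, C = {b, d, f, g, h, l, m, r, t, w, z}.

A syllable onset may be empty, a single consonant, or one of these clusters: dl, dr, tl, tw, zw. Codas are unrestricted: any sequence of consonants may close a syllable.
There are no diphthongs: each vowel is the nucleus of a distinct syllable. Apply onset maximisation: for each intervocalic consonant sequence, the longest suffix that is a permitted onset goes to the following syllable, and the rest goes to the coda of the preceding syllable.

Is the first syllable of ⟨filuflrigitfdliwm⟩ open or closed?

Nuclei (vowels): i, u, i, i, i → 5 syllables.
/i…u/ gap (V1→V2): just /l/ — single C goes to the following onset.
/u…i/ gap (V2→V3): /flr/; trying suffixes from longest down, /r/ is the first permitted one, so coda /fl/ | onset /r/.
/i…i/ gap (V3→V4): just /g/ — single C goes to the following onset.
/i…i/ gap (V4→V5): cluster /tfdl/ — the longest permitted-onset suffix is /dl/; onset = /dl/, preceding coda = /tf/.
Putting it together: fi.lufl.ri.gitf.dliwm.
Syllable 1 is /fi/; it ends in its nucleus with no coda, so it is open.

open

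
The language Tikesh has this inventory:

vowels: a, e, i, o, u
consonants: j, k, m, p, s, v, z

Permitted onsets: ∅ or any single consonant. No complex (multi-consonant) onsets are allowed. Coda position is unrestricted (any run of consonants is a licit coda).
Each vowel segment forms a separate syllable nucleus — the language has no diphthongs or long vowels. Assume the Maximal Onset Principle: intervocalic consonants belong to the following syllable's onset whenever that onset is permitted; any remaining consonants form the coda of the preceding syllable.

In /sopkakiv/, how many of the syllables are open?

1

Nuclei (vowels): o, a, i → 3 syllables.
V1 /o/ – V2 /a/: /pk/ splits as /p/ + /k/ (/k/ is the longest suffix that is a licit onset).
V2 /a/ – V3 /i/: /k/ is a single consonant, so it becomes the next onset.
Putting it together: sop.ka.kiv.
Classifying each syllable: /sop/ (closed), /ka/ (open), /kiv/ (closed).
Open syllables: 1.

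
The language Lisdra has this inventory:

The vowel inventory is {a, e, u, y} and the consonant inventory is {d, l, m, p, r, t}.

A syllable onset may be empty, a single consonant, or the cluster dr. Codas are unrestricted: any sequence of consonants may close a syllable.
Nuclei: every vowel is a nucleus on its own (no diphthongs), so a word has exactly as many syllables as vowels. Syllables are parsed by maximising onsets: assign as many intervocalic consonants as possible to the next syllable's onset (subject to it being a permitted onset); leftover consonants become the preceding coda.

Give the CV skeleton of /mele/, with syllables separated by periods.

The vowels are e, e — 2 nuclei, so 2 syllables.
V1 /e/ – V2 /e/: /l/ → onset of the next syllable (single consonants are always licit onsets).
Putting it together: me.le.
Mapping each syllable to C/V: /me/ → CV, /le/ → CV.

CV.CV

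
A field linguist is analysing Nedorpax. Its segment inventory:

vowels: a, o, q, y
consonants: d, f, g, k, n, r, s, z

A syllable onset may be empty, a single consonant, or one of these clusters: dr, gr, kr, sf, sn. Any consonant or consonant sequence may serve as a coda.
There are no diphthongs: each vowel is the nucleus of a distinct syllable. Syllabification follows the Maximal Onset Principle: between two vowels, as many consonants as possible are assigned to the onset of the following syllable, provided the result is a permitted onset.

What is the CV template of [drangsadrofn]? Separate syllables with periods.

CCVCC.CV.CCVCC

Nuclei (vowels): a, a, o → 3 syllables.
/a…a/ gap (V1→V2): /ngs/; trying suffixes from longest down, /s/ is the first permitted one, so coda /ng/ | onset /s/.
/a…o/ gap (V2→V3): cluster /dr/ — /dr/ is itself a permitted onset, so the whole cluster goes right; preceding coda = ∅.
Syllabification: drang.sa.drofn.
Mapping each syllable to C/V: /drang/ → CCVCC, /sa/ → CV, /drofn/ → CCVCC.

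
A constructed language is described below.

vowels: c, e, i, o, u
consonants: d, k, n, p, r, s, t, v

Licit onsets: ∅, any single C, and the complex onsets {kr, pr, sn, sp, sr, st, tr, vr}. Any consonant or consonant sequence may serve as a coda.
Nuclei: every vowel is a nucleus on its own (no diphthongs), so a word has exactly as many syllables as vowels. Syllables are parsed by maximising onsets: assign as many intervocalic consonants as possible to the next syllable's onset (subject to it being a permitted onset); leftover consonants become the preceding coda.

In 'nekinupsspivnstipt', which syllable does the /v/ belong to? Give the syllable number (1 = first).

4

Nuclei (vowels): e, i, u, i, i → 5 syllables.
σ1/σ2 boundary: just /k/ — single C goes to the following onset.
σ2/σ3 boundary: /n/ → onset of the next syllable (single consonants are always licit onsets).
σ3/σ4 boundary: /pssp/ — longest licit onset from the right is /sp/, leaving /ps/ as coda.
σ4/σ5 boundary: /vnst/ — longest licit onset from the right is /st/, leaving /vn/ as coda.
Putting it together: ne.ki.nups.spivn.stipt.
The /v/ is in the coda of syllable 4 (/spivn/).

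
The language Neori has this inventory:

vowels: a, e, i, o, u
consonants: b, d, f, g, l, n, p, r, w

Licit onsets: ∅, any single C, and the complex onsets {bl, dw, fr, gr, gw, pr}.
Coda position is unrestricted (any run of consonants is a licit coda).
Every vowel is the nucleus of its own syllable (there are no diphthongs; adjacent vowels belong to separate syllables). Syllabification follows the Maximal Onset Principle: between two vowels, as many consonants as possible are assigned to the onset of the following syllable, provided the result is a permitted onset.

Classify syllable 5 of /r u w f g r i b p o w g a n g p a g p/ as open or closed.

Nuclei (vowels): u, i, o, a, a → 5 syllables.
σ1/σ2 boundary: /wfgr/ splits as /wf/ + /gr/ (/gr/ is the longest suffix that is a licit onset).
σ2/σ3 boundary: /bp/ splits as /b/ + /p/ (/p/ is the longest suffix that is a licit onset).
σ3/σ4 boundary: /wg/ splits as /w/ + /g/ (/g/ is the longest suffix that is a licit onset).
σ4/σ5 boundary: /ngp/; trying suffixes from longest down, /p/ is the first permitted one, so coda /ng/ | onset /p/.
Syllabification: ruwf.grib.pow.gang.pagp.
Syllable 5 is /pagp/ with coda /gp/, so it is closed.

closed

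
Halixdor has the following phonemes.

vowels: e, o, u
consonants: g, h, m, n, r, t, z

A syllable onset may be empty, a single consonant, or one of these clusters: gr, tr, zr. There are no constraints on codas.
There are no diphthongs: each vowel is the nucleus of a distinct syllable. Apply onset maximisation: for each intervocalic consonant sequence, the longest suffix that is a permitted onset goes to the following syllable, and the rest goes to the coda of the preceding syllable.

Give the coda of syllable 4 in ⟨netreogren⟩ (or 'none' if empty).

Nuclei (vowels): e, e, o, e → 4 syllables.
Between /e/ (V1) and /e/ (V2): /tr/ — entire cluster is a permitted onset → onset /tr/, coda ∅.
Between /e/ (V2) and /o/ (V3): hiatus — the boundary sits between the two vowels.
Between /o/ (V3) and /e/ (V4): /gr/ is a licit onset in full, so it all attaches to the next syllable.
Result: ne.tre.o.gren.
Syllable 4 is /gren/: onset /gr/, nucleus /e/, coda /n/.

n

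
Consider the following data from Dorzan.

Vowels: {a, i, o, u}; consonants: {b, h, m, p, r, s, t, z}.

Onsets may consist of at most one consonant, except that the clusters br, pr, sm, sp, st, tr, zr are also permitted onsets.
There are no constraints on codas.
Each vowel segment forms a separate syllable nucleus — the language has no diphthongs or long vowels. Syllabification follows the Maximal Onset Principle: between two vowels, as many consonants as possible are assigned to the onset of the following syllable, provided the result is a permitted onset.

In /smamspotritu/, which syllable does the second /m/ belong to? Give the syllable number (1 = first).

1

Vowels present: a, o, i, u; each is a nucleus, giving 4 syllables.
/a…o/ gap (V1→V2): /msp/ — longest licit onset from the right is /sp/, leaving /m/ as coda.
/o…i/ gap (V2→V3): cluster /tr/ — /tr/ is itself a permitted onset, so the whole cluster goes right; preceding coda = ∅.
/i…u/ gap (V3→V4): just /t/ — single C goes to the following onset.
Putting it together: smam.spo.tri.tu.
The second /m/ is in the coda of syllable 1 (/smam/).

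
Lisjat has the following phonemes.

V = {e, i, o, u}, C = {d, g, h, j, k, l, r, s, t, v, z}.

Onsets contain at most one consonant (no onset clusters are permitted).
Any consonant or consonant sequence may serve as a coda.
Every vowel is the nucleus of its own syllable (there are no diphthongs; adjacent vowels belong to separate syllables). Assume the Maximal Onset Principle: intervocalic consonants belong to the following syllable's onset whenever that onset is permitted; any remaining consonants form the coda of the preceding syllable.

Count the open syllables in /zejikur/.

2

Nuclei (vowels): e, i, u → 3 syllables.
σ1/σ2 boundary: /j/ is a single consonant, so it becomes the next onset.
σ2/σ3 boundary: just /k/ — single C goes to the following onset.
So the parse is ze.ji.kur.
Classifying each syllable: /ze/ (open), /ji/ (open), /kur/ (closed).
Open syllables: 2.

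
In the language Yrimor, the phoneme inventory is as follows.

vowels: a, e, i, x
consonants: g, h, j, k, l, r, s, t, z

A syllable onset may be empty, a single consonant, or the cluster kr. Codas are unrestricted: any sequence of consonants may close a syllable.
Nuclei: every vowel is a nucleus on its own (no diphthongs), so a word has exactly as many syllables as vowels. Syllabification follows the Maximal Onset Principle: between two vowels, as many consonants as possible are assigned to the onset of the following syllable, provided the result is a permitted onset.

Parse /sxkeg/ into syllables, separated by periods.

Vowels present: x, e; each is a nucleus, giving 2 syllables.
/x…e/ gap (V1→V2): just /k/ — single C goes to the following onset.

sx.keg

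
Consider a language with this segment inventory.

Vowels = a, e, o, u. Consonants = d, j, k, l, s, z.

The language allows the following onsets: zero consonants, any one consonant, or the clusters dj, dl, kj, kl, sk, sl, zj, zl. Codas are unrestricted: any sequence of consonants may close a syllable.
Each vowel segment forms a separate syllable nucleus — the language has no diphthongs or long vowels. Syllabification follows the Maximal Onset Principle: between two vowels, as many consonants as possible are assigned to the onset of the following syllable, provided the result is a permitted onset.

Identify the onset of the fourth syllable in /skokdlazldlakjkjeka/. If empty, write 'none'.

The vowels are o, a, a, e, a — 5 nuclei, so 5 syllables.
/o…a/ gap (V1→V2): /kdl/ — longest licit onset from the right is /dl/, leaving /k/ as coda.
/a…a/ gap (V2→V3): cluster /zldl/ — the longest permitted-onset suffix is /dl/; onset = /dl/, preceding coda = /zl/.
/a…e/ gap (V3→V4): cluster /kjkj/ — the longest permitted-onset suffix is /kj/; onset = /kj/, preceding coda = /kj/.
/e…a/ gap (V4→V5): just /k/ — single C goes to the following onset.
Putting it together: skok.dlazl.dlakj.kje.ka.
Syllable 4 is /kje/: onset /kj/, nucleus /e/, coda ∅.

kj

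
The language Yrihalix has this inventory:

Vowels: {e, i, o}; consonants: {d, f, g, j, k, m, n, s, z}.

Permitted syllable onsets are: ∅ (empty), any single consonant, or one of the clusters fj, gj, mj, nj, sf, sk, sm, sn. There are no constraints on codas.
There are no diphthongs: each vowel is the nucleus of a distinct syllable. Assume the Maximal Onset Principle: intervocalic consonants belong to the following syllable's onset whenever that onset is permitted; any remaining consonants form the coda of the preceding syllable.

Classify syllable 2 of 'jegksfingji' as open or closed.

Vowels present: e, i, i; each is a nucleus, giving 3 syllables.
Between /e/ (V1) and /i/ (V2): /gksf/ — longest licit onset from the right is /sf/, leaving /gk/ as coda.
Between /i/ (V2) and /i/ (V3): /ngj/; trying suffixes from longest down, /gj/ is the first permitted one, so coda /n/ | onset /gj/.
Syllabification: jegk.sfin.gji.
Syllable 2 is /sfin/ with coda /n/, so it is closed.

closed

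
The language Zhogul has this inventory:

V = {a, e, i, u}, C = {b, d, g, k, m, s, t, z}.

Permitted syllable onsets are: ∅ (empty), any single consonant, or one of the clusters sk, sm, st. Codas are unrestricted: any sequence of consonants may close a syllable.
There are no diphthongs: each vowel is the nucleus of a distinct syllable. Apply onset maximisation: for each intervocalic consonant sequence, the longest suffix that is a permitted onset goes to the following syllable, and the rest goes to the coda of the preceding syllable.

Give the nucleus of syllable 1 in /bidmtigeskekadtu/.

i

The vowels are i, i, e, e, a, u — 6 nuclei, so 6 syllables.
The first nucleus (vowel 1 from the left) is /i/.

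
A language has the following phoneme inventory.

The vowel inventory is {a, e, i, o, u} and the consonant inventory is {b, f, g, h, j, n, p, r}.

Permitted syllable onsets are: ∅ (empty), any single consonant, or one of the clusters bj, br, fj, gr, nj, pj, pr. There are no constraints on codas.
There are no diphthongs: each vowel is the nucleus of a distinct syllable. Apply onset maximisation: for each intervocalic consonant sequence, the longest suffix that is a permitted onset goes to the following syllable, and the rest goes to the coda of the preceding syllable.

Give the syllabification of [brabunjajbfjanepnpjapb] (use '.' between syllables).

The vowels are a, u, a, a, e, a — 6 nuclei, so 6 syllables.
V1 /a/ – V2 /u/: /b/ is a single consonant, so it becomes the next onset.
V2 /u/ – V3 /a/: /nj/ — entire cluster is a permitted onset → onset /nj/, coda ∅.
V3 /a/ – V4 /a/: /jbfj/ splits as /jb/ + /fj/ (/fj/ is the longest suffix that is a licit onset).
V4 /a/ – V5 /e/: /n/ is a single consonant, so it becomes the next onset.
V5 /e/ – V6 /a/: cluster /pnpj/ — the longest permitted-onset suffix is /pj/; onset = /pj/, preceding coda = /pn/.

bra.bu.njajb.fja.nepn.pjapb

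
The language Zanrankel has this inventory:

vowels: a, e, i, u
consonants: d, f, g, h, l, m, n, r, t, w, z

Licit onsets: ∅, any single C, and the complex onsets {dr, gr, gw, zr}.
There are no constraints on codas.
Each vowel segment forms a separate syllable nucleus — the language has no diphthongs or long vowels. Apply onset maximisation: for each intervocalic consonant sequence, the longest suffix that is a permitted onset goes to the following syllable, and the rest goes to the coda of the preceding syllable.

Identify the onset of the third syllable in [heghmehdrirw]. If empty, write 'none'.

dr

Nuclei (vowels): e, e, i → 3 syllables.
/e…e/ gap (V1→V2): cluster /ghm/ — the longest permitted-onset suffix is /m/; onset = /m/, preceding coda = /gh/.
/e…i/ gap (V2→V3): /hdr/; trying suffixes from longest down, /dr/ is the first permitted one, so coda /h/ | onset /dr/.
So the parse is hegh.meh.drirw.
Syllable 3 is /drirw/: onset /dr/, nucleus /i/, coda /rw/.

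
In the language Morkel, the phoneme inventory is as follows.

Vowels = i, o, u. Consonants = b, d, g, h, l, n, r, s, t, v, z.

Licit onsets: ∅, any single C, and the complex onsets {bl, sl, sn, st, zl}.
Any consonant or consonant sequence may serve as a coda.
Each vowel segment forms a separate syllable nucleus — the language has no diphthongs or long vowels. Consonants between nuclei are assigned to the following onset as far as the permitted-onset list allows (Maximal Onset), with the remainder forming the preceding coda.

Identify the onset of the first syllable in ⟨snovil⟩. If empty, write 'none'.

Vowels present: o, i; each is a nucleus, giving 2 syllables.
σ1/σ2 boundary: /v/ → onset of the next syllable (single consonants are always licit onsets).
So the parse is sno.vil.
Syllable 1 is /sno/: onset /sn/, nucleus /o/, coda ∅.

sn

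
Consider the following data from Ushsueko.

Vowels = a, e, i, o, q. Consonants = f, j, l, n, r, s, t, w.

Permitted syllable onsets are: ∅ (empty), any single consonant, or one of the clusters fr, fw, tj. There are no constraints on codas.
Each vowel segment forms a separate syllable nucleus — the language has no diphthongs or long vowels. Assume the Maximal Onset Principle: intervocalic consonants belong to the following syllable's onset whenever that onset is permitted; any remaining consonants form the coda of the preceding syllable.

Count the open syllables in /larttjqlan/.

Nuclei (vowels): a, q, a → 3 syllables.
σ1/σ2 boundary: /rttj/; trying suffixes from longest down, /tj/ is the first permitted one, so coda /rt/ | onset /tj/.
σ2/σ3 boundary: just /l/ — single C goes to the following onset.
Syllabification: lart.tjq.lan.
Classifying each syllable: /lart/ (closed), /tjq/ (open), /lan/ (closed).
Open syllables: 1.

1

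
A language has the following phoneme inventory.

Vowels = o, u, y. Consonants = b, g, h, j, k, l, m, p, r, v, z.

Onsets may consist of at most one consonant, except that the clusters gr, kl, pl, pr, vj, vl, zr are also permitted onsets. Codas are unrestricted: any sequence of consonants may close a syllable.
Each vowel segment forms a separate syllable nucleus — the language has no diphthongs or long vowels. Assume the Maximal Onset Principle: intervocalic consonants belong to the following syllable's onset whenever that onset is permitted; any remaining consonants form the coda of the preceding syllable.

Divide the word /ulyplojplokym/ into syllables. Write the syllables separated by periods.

u.ly.ploj.plo.kym

Nuclei (vowels): u, y, o, o, y → 5 syllables.
σ1/σ2 boundary: just /l/ — single C goes to the following onset.
σ2/σ3 boundary: cluster /pl/ — /pl/ is itself a permitted onset, so the whole cluster goes right; preceding coda = ∅.
σ3/σ4 boundary: /jpl/ splits as /j/ + /pl/ (/pl/ is the longest suffix that is a licit onset).
σ4/σ5 boundary: /k/ → onset of the next syllable (single consonants are always licit onsets).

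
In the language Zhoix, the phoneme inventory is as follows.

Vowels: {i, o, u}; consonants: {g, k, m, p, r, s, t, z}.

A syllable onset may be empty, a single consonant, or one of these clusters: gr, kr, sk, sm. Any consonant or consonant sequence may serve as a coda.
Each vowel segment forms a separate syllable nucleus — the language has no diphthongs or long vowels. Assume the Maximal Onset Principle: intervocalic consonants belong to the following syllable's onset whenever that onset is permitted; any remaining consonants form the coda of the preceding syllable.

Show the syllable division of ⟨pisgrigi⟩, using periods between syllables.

The vowels are i, i, i — 3 nuclei, so 3 syllables.
σ1/σ2 boundary: /sgr/; trying suffixes from longest down, /gr/ is the first permitted one, so coda /s/ | onset /gr/.
σ2/σ3 boundary: /g/ → onset of the next syllable (single consonants are always licit onsets).

pis.gri.gi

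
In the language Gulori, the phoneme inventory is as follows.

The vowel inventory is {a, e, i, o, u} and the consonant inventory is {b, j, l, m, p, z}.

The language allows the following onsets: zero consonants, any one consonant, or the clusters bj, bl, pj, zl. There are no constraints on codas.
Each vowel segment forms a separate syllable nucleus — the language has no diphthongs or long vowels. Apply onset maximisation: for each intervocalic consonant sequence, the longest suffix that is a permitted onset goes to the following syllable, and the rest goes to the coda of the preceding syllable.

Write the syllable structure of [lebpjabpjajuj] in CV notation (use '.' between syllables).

CVC.CCVC.CCV.CVC

Nuclei (vowels): e, a, a, u → 4 syllables.
V1 /e/ – V2 /a/: /bpj/; trying suffixes from longest down, /pj/ is the first permitted one, so coda /b/ | onset /pj/.
V2 /a/ – V3 /a/: /bpj/; trying suffixes from longest down, /pj/ is the first permitted one, so coda /b/ | onset /pj/.
V3 /a/ – V4 /u/: just /j/ — single C goes to the following onset.
Putting it together: leb.pjab.pja.juj.
Mapping each syllable to C/V: /leb/ → CVC, /pjab/ → CCVC, /pja/ → CCV, /juj/ → CVC.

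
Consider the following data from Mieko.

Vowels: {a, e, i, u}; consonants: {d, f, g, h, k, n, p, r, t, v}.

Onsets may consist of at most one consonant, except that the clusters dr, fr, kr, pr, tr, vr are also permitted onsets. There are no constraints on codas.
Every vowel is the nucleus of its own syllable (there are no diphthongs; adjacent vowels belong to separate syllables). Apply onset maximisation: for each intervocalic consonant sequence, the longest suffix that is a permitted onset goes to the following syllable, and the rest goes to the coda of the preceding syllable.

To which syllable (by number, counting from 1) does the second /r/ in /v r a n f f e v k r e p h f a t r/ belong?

The vowels are a, e, e, a — 4 nuclei, so 4 syllables.
Between /a/ (V1) and /e/ (V2): /nff/; trying suffixes from longest down, /f/ is the first permitted one, so coda /nf/ | onset /f/.
Between /e/ (V2) and /e/ (V3): /vkr/ — longest licit onset from the right is /kr/, leaving /v/ as coda.
Between /e/ (V3) and /a/ (V4): /phf/ splits as /ph/ + /f/ (/f/ is the longest suffix that is a licit onset).
Syllabification: vranf.fev.kreph.fatr.
The second /r/ is in the onset of syllable 3 (/kreph/).

3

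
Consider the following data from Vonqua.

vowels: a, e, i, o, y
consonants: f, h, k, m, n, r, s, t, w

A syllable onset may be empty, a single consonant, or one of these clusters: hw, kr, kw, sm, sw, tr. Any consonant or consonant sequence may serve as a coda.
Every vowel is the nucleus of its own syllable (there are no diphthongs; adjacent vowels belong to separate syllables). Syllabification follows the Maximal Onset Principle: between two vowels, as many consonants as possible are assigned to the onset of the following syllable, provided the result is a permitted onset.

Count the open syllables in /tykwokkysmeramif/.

4

Nuclei (vowels): y, o, y, e, a, i → 6 syllables.
/y…o/ gap (V1→V2): /kw/ — entire cluster is a permitted onset → onset /kw/, coda ∅.
/o…y/ gap (V2→V3): /kk/; trying suffixes from longest down, /k/ is the first permitted one, so coda /k/ | onset /k/.
/y…e/ gap (V3→V4): /sm/ is a licit onset in full, so it all attaches to the next syllable.
/e…a/ gap (V4→V5): just /r/ — single C goes to the following onset.
/a…i/ gap (V5→V6): /m/ is a single consonant, so it becomes the next onset.
So the parse is ty.kwok.ky.sme.ra.mif.
Classifying each syllable: /ty/ (open), /kwok/ (closed), /ky/ (open), /sme/ (open), /ra/ (open), /mif/ (closed).
Open syllables: 4.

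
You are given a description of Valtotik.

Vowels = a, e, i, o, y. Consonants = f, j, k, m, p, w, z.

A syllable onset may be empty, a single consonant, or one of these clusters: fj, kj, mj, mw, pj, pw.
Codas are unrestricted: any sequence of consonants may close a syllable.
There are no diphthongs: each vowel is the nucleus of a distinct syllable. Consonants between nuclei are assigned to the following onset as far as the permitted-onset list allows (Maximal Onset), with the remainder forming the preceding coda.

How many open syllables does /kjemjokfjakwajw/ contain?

1

Nuclei (vowels): e, o, a, a → 4 syllables.
V1 /e/ – V2 /o/: /mj/ is a licit onset in full, so it all attaches to the next syllable.
V2 /o/ – V3 /a/: /kfj/; trying suffixes from longest down, /fj/ is the first permitted one, so coda /k/ | onset /fj/.
V3 /a/ – V4 /a/: /kw/ — longest licit onset from the right is /w/, leaving /k/ as coda.
Putting it together: kje.mjok.fjak.wajw.
Classifying each syllable: /kje/ (open), /mjok/ (closed), /fjak/ (closed), /wajw/ (closed).
Open syllables: 1.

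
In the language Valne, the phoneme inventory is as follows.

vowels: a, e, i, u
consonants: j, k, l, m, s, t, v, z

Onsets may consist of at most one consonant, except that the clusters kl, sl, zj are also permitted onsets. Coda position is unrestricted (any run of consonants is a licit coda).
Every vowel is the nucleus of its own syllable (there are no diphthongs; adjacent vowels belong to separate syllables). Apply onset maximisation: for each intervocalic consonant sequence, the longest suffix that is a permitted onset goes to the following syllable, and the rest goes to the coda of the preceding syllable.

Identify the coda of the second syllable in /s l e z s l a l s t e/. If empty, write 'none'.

Vowels present: e, a, e; each is a nucleus, giving 3 syllables.
/e…a/ gap (V1→V2): cluster /zsl/ — the longest permitted-onset suffix is /sl/; onset = /sl/, preceding coda = /z/.
/a…e/ gap (V2→V3): /lst/ — longest licit onset from the right is /t/, leaving /ls/ as coda.
Result: slez.slals.te.
Syllable 2 is /slals/: onset /sl/, nucleus /a/, coda /ls/.

ls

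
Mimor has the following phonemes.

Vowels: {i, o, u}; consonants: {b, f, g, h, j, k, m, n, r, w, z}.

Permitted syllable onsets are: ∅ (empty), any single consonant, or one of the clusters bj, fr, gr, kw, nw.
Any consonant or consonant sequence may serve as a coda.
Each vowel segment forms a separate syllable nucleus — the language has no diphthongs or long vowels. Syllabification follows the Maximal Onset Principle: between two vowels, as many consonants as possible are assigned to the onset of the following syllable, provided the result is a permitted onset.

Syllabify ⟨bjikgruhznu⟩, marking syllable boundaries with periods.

Nuclei (vowels): i, u, u → 3 syllables.
V1 /i/ – V2 /u/: /kgr/; trying suffixes from longest down, /gr/ is the first permitted one, so coda /k/ | onset /gr/.
V2 /u/ – V3 /u/: /hzn/ splits as /hz/ + /n/ (/n/ is the longest suffix that is a licit onset).

bjik.gruhz.nu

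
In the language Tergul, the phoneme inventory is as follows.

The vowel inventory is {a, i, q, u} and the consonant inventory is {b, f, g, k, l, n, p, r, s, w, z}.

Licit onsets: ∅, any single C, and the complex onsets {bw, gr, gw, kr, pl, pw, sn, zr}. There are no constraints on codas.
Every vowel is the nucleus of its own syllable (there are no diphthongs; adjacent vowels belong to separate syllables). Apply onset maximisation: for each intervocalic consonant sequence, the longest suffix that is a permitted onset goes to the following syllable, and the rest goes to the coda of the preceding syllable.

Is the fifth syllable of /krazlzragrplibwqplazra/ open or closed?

open

Nuclei (vowels): a, a, i, q, a, a → 6 syllables.
V1 /a/ – V2 /a/: /zlzr/ — longest licit onset from the right is /zr/, leaving /zl/ as coda.
V2 /a/ – V3 /i/: /grpl/ splits as /gr/ + /pl/ (/pl/ is the longest suffix that is a licit onset).
V3 /i/ – V4 /q/: /bw/ is a licit onset in full, so it all attaches to the next syllable.
V4 /q/ – V5 /a/: /pl/ — entire cluster is a permitted onset → onset /pl/, coda ∅.
V5 /a/ – V6 /a/: /zr/ is a licit onset in full, so it all attaches to the next syllable.
Result: krazl.zragr.pli.bwq.pla.zra.
Syllable 5 is /pla/; it ends in its nucleus with no coda, so it is open.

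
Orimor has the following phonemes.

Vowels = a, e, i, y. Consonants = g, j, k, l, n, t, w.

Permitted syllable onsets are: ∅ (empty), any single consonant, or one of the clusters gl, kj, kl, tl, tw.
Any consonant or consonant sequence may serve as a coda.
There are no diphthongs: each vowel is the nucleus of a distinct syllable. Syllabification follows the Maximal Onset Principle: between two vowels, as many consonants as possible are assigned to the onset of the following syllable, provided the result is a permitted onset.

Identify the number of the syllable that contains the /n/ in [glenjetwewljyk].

Vowels present: e, e, e, y; each is a nucleus, giving 4 syllables.
/e…e/ gap (V1→V2): /nj/; trying suffixes from longest down, /j/ is the first permitted one, so coda /n/ | onset /j/.
/e…e/ gap (V2→V3): cluster /tw/ — /tw/ is itself a permitted onset, so the whole cluster goes right; preceding coda = ∅.
/e…y/ gap (V3→V4): /wlj/ splits as /wl/ + /j/ (/j/ is the longest suffix that is a licit onset).
Result: glen.je.twewl.jyk.
The /n/ is in the coda of syllable 1 (/glen/).

1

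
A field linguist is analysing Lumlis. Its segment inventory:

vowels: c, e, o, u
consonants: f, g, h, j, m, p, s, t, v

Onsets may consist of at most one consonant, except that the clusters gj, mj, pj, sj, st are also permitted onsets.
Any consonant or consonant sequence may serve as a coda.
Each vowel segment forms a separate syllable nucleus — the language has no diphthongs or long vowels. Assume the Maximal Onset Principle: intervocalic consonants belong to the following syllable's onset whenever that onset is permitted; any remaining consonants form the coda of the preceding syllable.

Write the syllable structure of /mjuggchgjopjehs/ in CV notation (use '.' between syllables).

CCVC.CVC.CCV.CCVCC

Nuclei (vowels): u, c, o, e → 4 syllables.
Between /u/ (V1) and /c/ (V2): /gg/ splits as /g/ + /g/ (/g/ is the longest suffix that is a licit onset).
Between /c/ (V2) and /o/ (V3): /hgj/ splits as /h/ + /gj/ (/gj/ is the longest suffix that is a licit onset).
Between /o/ (V3) and /e/ (V4): /pj/ is a licit onset in full, so it all attaches to the next syllable.
So the parse is mjug.gch.gjo.pjehs.
Mapping each syllable to C/V: /mjug/ → CCVC, /gch/ → CVC, /gjo/ → CCV, /pjehs/ → CCVCC.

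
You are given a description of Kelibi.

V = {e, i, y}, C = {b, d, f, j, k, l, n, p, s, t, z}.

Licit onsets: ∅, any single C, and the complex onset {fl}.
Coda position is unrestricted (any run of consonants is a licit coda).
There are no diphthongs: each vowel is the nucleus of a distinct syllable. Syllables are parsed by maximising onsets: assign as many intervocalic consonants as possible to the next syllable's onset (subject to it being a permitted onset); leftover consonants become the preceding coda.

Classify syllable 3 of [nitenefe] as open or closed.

Vowels present: i, e, e, e; each is a nucleus, giving 4 syllables.
σ1/σ2 boundary: /t/ is a single consonant, so it becomes the next onset.
σ2/σ3 boundary: /n/ → onset of the next syllable (single consonants are always licit onsets).
σ3/σ4 boundary: just /f/ — single C goes to the following onset.
Result: ni.te.ne.fe.
Syllable 3 is /ne/; it ends in its nucleus with no coda, so it is open.

open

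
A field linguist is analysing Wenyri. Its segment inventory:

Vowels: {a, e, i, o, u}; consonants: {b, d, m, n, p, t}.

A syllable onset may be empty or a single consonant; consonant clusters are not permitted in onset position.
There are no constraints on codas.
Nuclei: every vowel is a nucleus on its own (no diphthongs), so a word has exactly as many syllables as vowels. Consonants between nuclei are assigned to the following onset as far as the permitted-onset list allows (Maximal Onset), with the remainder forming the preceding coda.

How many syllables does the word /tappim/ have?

2

Nuclei (vowels): a, i → 2 syllables.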